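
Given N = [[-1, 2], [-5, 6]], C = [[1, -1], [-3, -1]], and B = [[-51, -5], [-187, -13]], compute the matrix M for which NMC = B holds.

M = [[5, -4], [-2, 5]]

M = N⁻¹BC⁻¹ (apply N⁻¹ on the left and C⁻¹ on the right).
det N = 4; the adjugate gives N⁻¹ = [[3/2, -1/2], [5/4, -1/4]].
det C = -4, so C⁻¹ = [[1/4, -1/4], [-3/4, -1/4]].
N⁻¹B = [[17, -1], [-17, -3]].
M = (N⁻¹B)C⁻¹ = [[5, -4], [-2, 5]].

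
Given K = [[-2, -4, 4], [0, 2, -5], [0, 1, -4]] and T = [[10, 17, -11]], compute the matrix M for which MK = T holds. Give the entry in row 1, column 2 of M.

-1

Since K sits to the right of M, M = TK⁻¹.
det K = 6; the adjugate gives K⁻¹ = [[-1/2, -2, 2], [0, 4/3, -5/3], [0, 1/3, -2/3]].
M = TK⁻¹ = [[10, 17, -11]] · [[-1/2, -2, 2], [0, 4/3, -5/3], [0, 1/3, -2/3]] = [[-5, -1, -1]].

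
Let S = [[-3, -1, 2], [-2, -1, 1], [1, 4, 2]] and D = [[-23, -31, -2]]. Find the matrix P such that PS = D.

P = [[3, 4, -6]]

Right-multiplying both sides by S⁻¹ gives P = DS⁻¹.
det S = -1, so S⁻¹ = [[6, -10, -1], [-5, 8, 1], [7, -11, -1]].
P = DS⁻¹ = [[-23, -31, -2]] · [[6, -10, -1], [-5, 8, 1], [7, -11, -1]] = [[3, 4, -6]].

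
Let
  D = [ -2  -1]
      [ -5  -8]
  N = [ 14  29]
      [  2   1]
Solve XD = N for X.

X = [[3, -4], [-1, 0]]

Right-multiplying both sides by D⁻¹ gives X = ND⁻¹.
D has determinant 11; D⁻¹ = [[-8/11, 1/11], [5/11, -2/11]].
X = ND⁻¹ = [[14, 29], [2, 1]] · [[-8/11, 1/11], [5/11, -2/11]] = [[3, -4], [-1, 0]].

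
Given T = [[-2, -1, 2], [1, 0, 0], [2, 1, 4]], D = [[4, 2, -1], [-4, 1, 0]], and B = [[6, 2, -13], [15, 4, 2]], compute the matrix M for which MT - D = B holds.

MT = B + D = [[10, 4, -14], [11, 5, 2]].
Right-multiplying both sides by T⁻¹ gives M = (B + D)T⁻¹.
det T = 6; the adjugate gives T⁻¹ = [[0, 1, 0], [-2/3, -2, 1/3], [1/6, 0, 1/6]].
M = (B + D)T⁻¹ = [[-5, 2, -1], [-3, 1, 2]].

M = [[-5, 2, -1], [-3, 1, 2]]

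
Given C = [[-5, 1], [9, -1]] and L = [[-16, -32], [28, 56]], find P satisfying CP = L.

Since C multiplies P on the left, P = C⁻¹L.
det C = -4; the adjugate gives C⁻¹ = [[1/4, 1/4], [9/4, 5/4]].
P = C⁻¹L = [[1/4, 1/4], [9/4, 5/4]] · [[-16, -32], [28, 56]] = [[3, 6], [-1, -2]].

P = [[3, 6], [-1, -2]]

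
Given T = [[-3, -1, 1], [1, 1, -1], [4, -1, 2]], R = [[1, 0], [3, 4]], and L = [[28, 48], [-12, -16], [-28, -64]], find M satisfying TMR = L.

Isolating M: multiply by T⁻¹ from the left and R⁻¹ from the right, so M = T⁻¹LR⁻¹.
det T = -2; the adjugate gives T⁻¹ = [[-1/2, -1/2, 0], [3, 5, 1], [5/2, 7/2, 1]].
R has determinant 4; R⁻¹ = [[1, 0], [-3/4, 1/4]].
T⁻¹L = [[-8, -16], [-4, 0], [0, 0]].
M = (T⁻¹L)R⁻¹ = [[4, -4], [-4, 0], [0, 0]].

M = [[4, -4], [-4, 0], [0, 0]]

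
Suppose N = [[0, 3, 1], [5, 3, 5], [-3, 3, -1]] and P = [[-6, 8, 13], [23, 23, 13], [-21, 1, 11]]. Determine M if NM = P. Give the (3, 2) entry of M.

5

Left-multiplying both sides by N⁻¹ gives M = N⁻¹P.
det N = -6, so N⁻¹ = [[3, -1, -2], [5/3, -1/2, -5/6], [-4, 3/2, 5/2]].
M = N⁻¹P = [[3, -1, -2], [5/3, -1/2, -5/6], [-4, 3/2, 5/2]] · [[-6, 8, 13], [23, 23, 13], [-21, 1, 11]] = [[1, -1, 4], [-4, 1, 6], [6, 5, -5]].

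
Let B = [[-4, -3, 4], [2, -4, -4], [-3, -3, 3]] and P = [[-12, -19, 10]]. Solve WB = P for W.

W = [[-1, 1, 6]]

Right-multiplying both sides by B⁻¹ gives W = PB⁻¹.
B has determinant 6; B⁻¹ = [[-4, -1/2, 14/3], [1, 0, -4/3], [-3, -1/2, 11/3]].
W = PB⁻¹ = [[-12, -19, 10]] · [[-4, -1/2, 14/3], [1, 0, -4/3], [-3, -1/2, 11/3]] = [[-1, 1, 6]].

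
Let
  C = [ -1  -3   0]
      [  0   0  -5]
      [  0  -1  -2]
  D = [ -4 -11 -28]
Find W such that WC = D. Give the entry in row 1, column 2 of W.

6

C is on the right of W, so right-multiply by C⁻¹: W = DC⁻¹.
det C = 5; the adjugate gives C⁻¹ = [[-1, -6/5, 3], [0, 2/5, -1], [0, -1/5, 0]].
W = DC⁻¹ = [[-4, -11, -28]] · [[-1, -6/5, 3], [0, 2/5, -1], [0, -1/5, 0]] = [[4, 6, -1]].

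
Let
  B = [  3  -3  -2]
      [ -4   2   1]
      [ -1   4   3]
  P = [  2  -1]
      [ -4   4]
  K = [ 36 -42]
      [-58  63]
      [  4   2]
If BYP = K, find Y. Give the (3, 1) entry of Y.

3

Left-multiply by B⁻¹ and right-multiply by P⁻¹: Y = B⁻¹KP⁻¹.
det B = 1, so B⁻¹ = [[2, 1, 1], [11, 7, 5], [-14, -9, -6]].
det P = 4, so P⁻¹ = [[1, 1/4], [1, 1/2]].
B⁻¹K = [[18, -19], [10, -11], [-6, 9]].
Y = (B⁻¹K)P⁻¹ = [[-1, -5], [-1, -3], [3, 3]].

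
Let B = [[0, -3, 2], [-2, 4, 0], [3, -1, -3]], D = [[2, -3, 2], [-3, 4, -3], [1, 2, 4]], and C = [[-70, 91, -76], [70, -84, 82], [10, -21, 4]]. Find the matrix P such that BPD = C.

P = [[0, -1, 2], [3, -4, 2], [-2, 1, 2]]

Left-multiply by B⁻¹ and right-multiply by D⁻¹: P = B⁻¹CD⁻¹.
B has determinant -2; B⁻¹ = [[6, 11/2, 4], [3, 3, 2], [5, 9/2, 3]].
det D = -3; the adjugate gives D⁻¹ = [[-22/3, -16/3, -1/3], [-3, -2, 0], [10/3, 7/3, 1/3]].
B⁻¹C = [[5, 0, 11], [20, -21, 26], [-5, 14, 1]].
P = (B⁻¹C)D⁻¹ = [[0, -1, 2], [3, -4, 2], [-2, 1, 2]].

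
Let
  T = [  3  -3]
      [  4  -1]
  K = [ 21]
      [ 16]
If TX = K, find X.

X = [[3], [-4]]

Since T multiplies X on the left, X = T⁻¹K.
det T = 9; the adjugate gives T⁻¹ = [[-1/9, 1/3], [-4/9, 1/3]].
X = T⁻¹K = [[-1/9, 1/3], [-4/9, 1/3]] · [[21], [16]] = [[3], [-4]].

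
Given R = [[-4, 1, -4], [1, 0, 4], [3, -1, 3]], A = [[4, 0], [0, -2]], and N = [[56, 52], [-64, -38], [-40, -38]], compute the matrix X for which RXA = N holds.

X = [[0, 3], [-2, 2], [-4, 4]]

X = R⁻¹NA⁻¹ (apply R⁻¹ on the left and A⁻¹ on the right).
det R = -3, so R⁻¹ = [[-4/3, -1/3, -4/3], [-3, 0, -4], [1/3, 1/3, 1/3]].
det A = -8, so A⁻¹ = [[1/4, 0], [0, -1/2]].
R⁻¹N = [[0, -6], [-8, -4], [-16, -8]].
X = (R⁻¹N)A⁻¹ = [[0, 3], [-2, 2], [-4, 4]].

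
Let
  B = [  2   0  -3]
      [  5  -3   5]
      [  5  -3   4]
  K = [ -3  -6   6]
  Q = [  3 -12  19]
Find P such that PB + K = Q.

PB = Q − K = [[6, -6, 13]].
B is on the right of P, so right-multiply by B⁻¹: P = (Q − K)B⁻¹.
det B = 6; the adjugate gives B⁻¹ = [[1/2, 3/2, -3/2], [5/6, 23/6, -25/6], [0, 1, -1]].
P = (Q − K)B⁻¹ = [[-2, -1, 3]].

P = [[-2, -1, 3]]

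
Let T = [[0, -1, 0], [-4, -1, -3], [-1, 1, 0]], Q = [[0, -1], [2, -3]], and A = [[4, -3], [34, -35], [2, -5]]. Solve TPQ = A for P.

Left-multiply by T⁻¹ and right-multiply by Q⁻¹: P = T⁻¹AQ⁻¹.
det T = -3, so T⁻¹ = [[-1, 0, -1], [-1, 0, 0], [5/3, -1/3, 4/3]].
det Q = 2, so Q⁻¹ = [[-3/2, 1/2], [-1, 0]].
T⁻¹A = [[-6, 8], [-4, 3], [-2, 0]].
P = (T⁻¹A)Q⁻¹ = [[1, -3], [3, -2], [3, -1]].

P = [[1, -3], [3, -2], [3, -1]]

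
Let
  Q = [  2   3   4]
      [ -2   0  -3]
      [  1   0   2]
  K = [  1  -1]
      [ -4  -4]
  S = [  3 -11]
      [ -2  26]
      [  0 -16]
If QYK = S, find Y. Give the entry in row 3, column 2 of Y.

1

Isolating Y: multiply by Q⁻¹ from the left and K⁻¹ from the right, so Y = Q⁻¹SK⁻¹.
det Q = 3; the adjugate gives Q⁻¹ = [[0, -2, -3], [1/3, 0, -2/3], [0, 1, 2]].
det K = -8, so K⁻¹ = [[1/2, -1/8], [-1/2, -1/8]].
Q⁻¹S = [[4, -4], [1, 7], [-2, -6]].
Y = (Q⁻¹S)K⁻¹ = [[4, 0], [-3, -1], [2, 1]].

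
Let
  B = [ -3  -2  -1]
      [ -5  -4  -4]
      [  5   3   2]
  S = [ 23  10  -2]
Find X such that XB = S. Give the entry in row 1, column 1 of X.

Since B sits to the right of X, X = SB⁻¹.
B has determinant 3; B⁻¹ = [[4/3, 1/3, 4/3], [-10/3, -1/3, -7/3], [5/3, -1/3, 2/3]].
X = SB⁻¹ = [[23, 10, -2]] · [[4/3, 1/3, 4/3], [-10/3, -1/3, -7/3], [5/3, -1/3, 2/3]] = [[-6, 5, 6]].

-6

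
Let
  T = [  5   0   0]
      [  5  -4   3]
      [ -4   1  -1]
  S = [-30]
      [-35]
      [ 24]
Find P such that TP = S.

Left-multiplying both sides by T⁻¹ gives P = T⁻¹S.
det T = 5, so T⁻¹ = [[1/5, 0, 0], [-7/5, -1, -3], [-11/5, -1, -4]].
P = T⁻¹S = [[1/5, 0, 0], [-7/5, -1, -3], [-11/5, -1, -4]] · [[-30], [-35], [24]] = [[-6], [5], [5]].

P = [[-6], [5], [5]]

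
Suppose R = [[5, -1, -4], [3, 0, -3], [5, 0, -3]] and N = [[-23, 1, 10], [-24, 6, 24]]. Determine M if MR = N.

M = [[-1, 4, -6], [-6, -3, 3]]

R is on the right of M, so right-multiply by R⁻¹: M = NR⁻¹.
det R = 6; the adjugate gives R⁻¹ = [[0, -1/2, 1/2], [-1, 5/6, 1/2], [0, -5/6, 1/2]].
M = NR⁻¹ = [[-23, 1, 10], [-24, 6, 24]] · [[0, -1/2, 1/2], [-1, 5/6, 1/2], [0, -5/6, 1/2]] = [[-1, 4, -6], [-6, -3, 3]].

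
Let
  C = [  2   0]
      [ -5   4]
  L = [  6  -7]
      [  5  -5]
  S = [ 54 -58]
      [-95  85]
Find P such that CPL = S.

P = C⁻¹SL⁻¹ (apply C⁻¹ on the left and L⁻¹ on the right).
det C = 8, so C⁻¹ = [[1/2, 0], [5/8, 1/4]].
L has determinant 5; L⁻¹ = [[-1, 7/5], [-1, 6/5]].
C⁻¹S = [[27, -29], [10, -15]].
P = (C⁻¹S)L⁻¹ = [[2, 3], [5, -4]].

P = [[2, 3], [5, -4]]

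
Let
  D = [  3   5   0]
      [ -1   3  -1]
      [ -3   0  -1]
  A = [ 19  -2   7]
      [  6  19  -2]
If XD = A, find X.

X = [[2, -4, -3], [2, 3, -1]]

D is on the right of X, so right-multiply by D⁻¹: X = AD⁻¹.
det D = 1, so D⁻¹ = [[-3, 5, -5], [2, -3, 3], [9, -15, 14]].
X = AD⁻¹ = [[19, -2, 7], [6, 19, -2]] · [[-3, 5, -5], [2, -3, 3], [9, -15, 14]] = [[2, -4, -3], [2, 3, -1]].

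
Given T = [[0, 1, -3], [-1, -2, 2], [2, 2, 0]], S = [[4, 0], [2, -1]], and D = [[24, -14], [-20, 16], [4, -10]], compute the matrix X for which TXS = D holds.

Left-multiply by T⁻¹ and right-multiply by S⁻¹: X = T⁻¹DS⁻¹.
T has determinant -2; T⁻¹ = [[2, 3, 2], [-2, -3, -3/2], [-1, -1, -1/2]].
det S = -4, so S⁻¹ = [[1/4, 0], [1/2, -1]].
T⁻¹D = [[-4, 0], [6, -5], [-6, 3]].
X = (T⁻¹D)S⁻¹ = [[-1, 0], [-1, 5], [0, -3]].

X = [[-1, 0], [-1, 5], [0, -3]]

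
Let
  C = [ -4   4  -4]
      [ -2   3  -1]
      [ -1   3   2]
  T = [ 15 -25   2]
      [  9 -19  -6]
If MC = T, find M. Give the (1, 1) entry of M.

-1

Since C sits to the right of M, M = TC⁻¹.
det C = -4; the adjugate gives C⁻¹ = [[-9/4, 5, -2], [-5/4, 3, -1], [3/4, -2, 1]].
M = TC⁻¹ = [[15, -25, 2], [9, -19, -6]] · [[-9/4, 5, -2], [-5/4, 3, -1], [3/4, -2, 1]] = [[-1, -4, -3], [-1, 0, -5]].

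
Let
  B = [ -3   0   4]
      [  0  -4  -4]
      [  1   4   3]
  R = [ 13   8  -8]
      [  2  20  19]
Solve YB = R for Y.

Right-multiplying both sides by B⁻¹ gives Y = RB⁻¹.
det B = 4; the adjugate gives B⁻¹ = [[1, 4, 4], [-1, -13/4, -3], [1, 3, 3]].
Y = RB⁻¹ = [[13, 8, -8], [2, 20, 19]] · [[1, 4, 4], [-1, -13/4, -3], [1, 3, 3]] = [[-3, 2, 4], [1, 0, 5]].

Y = [[-3, 2, 4], [1, 0, 5]]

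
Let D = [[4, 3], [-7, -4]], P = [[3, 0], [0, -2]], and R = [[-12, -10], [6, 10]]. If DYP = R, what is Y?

Y = [[2, -1], [-4, 3]]

Left-multiply by D⁻¹ and right-multiply by P⁻¹: Y = D⁻¹RP⁻¹.
det D = 5, so D⁻¹ = [[-4/5, -3/5], [7/5, 4/5]].
det P = -6; the adjugate gives P⁻¹ = [[1/3, 0], [0, -1/2]].
D⁻¹R = [[6, 2], [-12, -6]].
Y = (D⁻¹R)P⁻¹ = [[2, -1], [-4, 3]].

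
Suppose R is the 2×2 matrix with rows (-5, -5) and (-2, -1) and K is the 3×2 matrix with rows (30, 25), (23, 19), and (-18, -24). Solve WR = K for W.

W = [[-4, -5], [-3, -4], [6, -6]]

Since R sits to the right of W, W = KR⁻¹.
det R = -5; the adjugate gives R⁻¹ = [[1/5, -1], [-2/5, 1]].
W = KR⁻¹ = [[30, 25], [23, 19], [-18, -24]] · [[1/5, -1], [-2/5, 1]] = [[-4, -5], [-3, -4], [6, -6]].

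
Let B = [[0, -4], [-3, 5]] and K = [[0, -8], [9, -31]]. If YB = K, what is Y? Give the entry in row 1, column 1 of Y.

Right-multiplying both sides by B⁻¹ gives Y = KB⁻¹.
B has determinant -12; B⁻¹ = [[-5/12, -1/3], [-1/4, 0]].
Y = KB⁻¹ = [[0, -8], [9, -31]] · [[-5/12, -1/3], [-1/4, 0]] = [[2, 0], [4, -3]].

2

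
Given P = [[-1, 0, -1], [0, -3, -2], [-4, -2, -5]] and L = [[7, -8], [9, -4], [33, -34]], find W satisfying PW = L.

W = [[-4, 6], [-1, 0], [-3, 2]]

P is on the left of W, so left-multiply by P⁻¹: W = P⁻¹L.
det P = 1, so P⁻¹ = [[11, 2, -3], [8, 1, -2], [-12, -2, 3]].
W = P⁻¹L = [[11, 2, -3], [8, 1, -2], [-12, -2, 3]] · [[7, -8], [9, -4], [33, -34]] = [[-4, 6], [-1, 0], [-3, 2]].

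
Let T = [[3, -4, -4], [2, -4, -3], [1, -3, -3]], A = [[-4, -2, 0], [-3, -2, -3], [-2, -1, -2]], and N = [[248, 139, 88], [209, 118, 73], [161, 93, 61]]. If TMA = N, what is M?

Left-multiply by T⁻¹ and right-multiply by A⁻¹: M = T⁻¹NA⁻¹.
det T = 5, so T⁻¹ = [[3/5, 0, -4/5], [3/5, -1, 1/5], [-2/5, 1, -4/5]].
det A = -4; the adjugate gives A⁻¹ = [[-1/4, 1, -3/2], [0, -2, 3], [1/4, 0, -1/2]].
T⁻¹N = [[20, 9, 4], [-28, -16, -8], [-19, -12, -11]].
M = (T⁻¹N)A⁻¹ = [[-4, 2, -5], [5, 4, -2], [2, 5, -2]].

M = [[-4, 2, -5], [5, 4, -2], [2, 5, -2]]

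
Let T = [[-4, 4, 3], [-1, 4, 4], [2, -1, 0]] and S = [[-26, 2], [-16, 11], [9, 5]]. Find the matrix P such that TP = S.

Since T multiplies P on the left, P = T⁻¹S.
T has determinant -5; T⁻¹ = [[-4/5, 3/5, -4/5], [-8/5, 6/5, -13/5], [7/5, -4/5, 12/5]].
P = T⁻¹S = [[-4/5, 3/5, -4/5], [-8/5, 6/5, -13/5], [7/5, -4/5, 12/5]] · [[-26, 2], [-16, 11], [9, 5]] = [[4, 1], [-1, -3], [-2, 6]].

P = [[4, 1], [-1, -3], [-2, 6]]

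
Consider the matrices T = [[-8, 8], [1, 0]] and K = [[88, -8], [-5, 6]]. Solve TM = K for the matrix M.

Left-multiplying both sides by T⁻¹ gives M = T⁻¹K.
T has determinant -8; T⁻¹ = [[0, 1], [1/8, 1]].
M = T⁻¹K = [[0, 1], [1/8, 1]] · [[88, -8], [-5, 6]] = [[-5, 6], [6, 5]].

M = [[-5, 6], [6, 5]]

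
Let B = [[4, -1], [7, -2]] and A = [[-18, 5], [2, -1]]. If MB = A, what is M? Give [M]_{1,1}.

-1

Right-multiplying both sides by B⁻¹ gives M = AB⁻¹.
det B = -1, so B⁻¹ = [[2, -1], [7, -4]].
M = AB⁻¹ = [[-18, 5], [2, -1]] · [[2, -1], [7, -4]] = [[-1, -2], [-3, 2]].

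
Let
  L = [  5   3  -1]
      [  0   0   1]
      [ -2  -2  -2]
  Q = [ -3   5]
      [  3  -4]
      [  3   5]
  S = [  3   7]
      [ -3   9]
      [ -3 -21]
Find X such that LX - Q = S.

LX = S + Q = [[0, 12], [0, 5], [0, -16]].
Since L multiplies X on the left, X = L⁻¹(S + Q).
det L = 4, so L⁻¹ = [[1/2, 2, 3/4], [-1/2, -3, -5/4], [0, 1, 0]].
X = L⁻¹(S + Q) = [[0, 4], [0, -1], [0, 5]].

X = [[0, 4], [0, -1], [0, 5]]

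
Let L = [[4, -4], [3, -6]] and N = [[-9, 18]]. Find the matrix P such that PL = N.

P = [[0, -3]]

Since L sits to the right of P, P = NL⁻¹.
det L = -12; the adjugate gives L⁻¹ = [[1/2, -1/3], [1/4, -1/3]].
P = NL⁻¹ = [[-9, 18]] · [[1/2, -1/3], [1/4, -1/3]] = [[0, -3]].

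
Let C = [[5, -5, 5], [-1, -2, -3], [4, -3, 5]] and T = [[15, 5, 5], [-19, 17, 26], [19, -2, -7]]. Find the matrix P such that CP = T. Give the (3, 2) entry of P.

0

Since C multiplies P on the left, P = C⁻¹T.
det C = -5; the adjugate gives C⁻¹ = [[19/5, -2, -5], [7/5, -1, -2], [-11/5, 1, 3]].
P = C⁻¹T = [[19/5, -2, -5], [7/5, -1, -2], [-11/5, 1, 3]] · [[15, 5, 5], [-19, 17, 26], [19, -2, -7]] = [[0, -5, 2], [2, -6, -5], [5, 0, -6]].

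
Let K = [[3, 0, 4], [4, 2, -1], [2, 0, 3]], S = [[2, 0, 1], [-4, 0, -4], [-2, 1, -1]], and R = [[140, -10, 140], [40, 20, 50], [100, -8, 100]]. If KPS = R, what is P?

P = [[2, -5, 2], [-1, 0, 4], [-4, -5, -4]]

Left-multiply by K⁻¹ and right-multiply by S⁻¹: P = K⁻¹RS⁻¹.
det K = 2, so K⁻¹ = [[3, 0, -4], [-7, 1/2, 19/2], [-2, 0, 3]].
S has determinant 4; S⁻¹ = [[1, 1/4, 0], [1, 0, 1], [-1, -1/2, 0]].
K⁻¹R = [[20, 2, 20], [-10, 4, -5], [20, -4, 20]].
P = (K⁻¹R)S⁻¹ = [[2, -5, 2], [-1, 0, 4], [-4, -5, -4]].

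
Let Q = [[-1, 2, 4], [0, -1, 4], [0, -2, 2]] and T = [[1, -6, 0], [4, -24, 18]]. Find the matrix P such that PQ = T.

P = [[-1, 0, 2], [-4, 6, 5]]

Since Q sits to the right of P, P = TQ⁻¹.
det Q = -6, so Q⁻¹ = [[-1, 2, -2], [0, 1/3, -2/3], [0, 1/3, -1/6]].
P = TQ⁻¹ = [[1, -6, 0], [4, -24, 18]] · [[-1, 2, -2], [0, 1/3, -2/3], [0, 1/3, -1/6]] = [[-1, 0, 2], [-4, 6, 5]].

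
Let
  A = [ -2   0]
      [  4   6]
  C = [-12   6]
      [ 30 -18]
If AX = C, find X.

Left-multiplying both sides by A⁻¹ gives X = A⁻¹C.
A has determinant -12; A⁻¹ = [[-1/2, 0], [1/3, 1/6]].
X = A⁻¹C = [[-1/2, 0], [1/3, 1/6]] · [[-12, 6], [30, -18]] = [[6, -3], [1, -1]].

X = [[6, -3], [1, -1]]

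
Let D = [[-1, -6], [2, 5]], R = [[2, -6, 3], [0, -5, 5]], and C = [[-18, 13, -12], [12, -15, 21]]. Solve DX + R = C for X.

X = [[-4, 5, 3], [4, -4, 2]]

DX = C − R = [[-20, 19, -15], [12, -10, 16]].
D is on the left of X, so left-multiply by D⁻¹: X = D⁻¹(C − R).
det D = 7, so D⁻¹ = [[5/7, 6/7], [-2/7, -1/7]].
X = D⁻¹(C − R) = [[-4, 5, 3], [4, -4, 2]].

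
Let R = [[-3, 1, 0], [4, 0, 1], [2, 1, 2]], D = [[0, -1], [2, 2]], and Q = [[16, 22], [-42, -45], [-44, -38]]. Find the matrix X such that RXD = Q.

X = [[2, -4], [0, -4], [-5, -5]]

Left-multiply by R⁻¹ and right-multiply by D⁻¹: X = R⁻¹QD⁻¹.
R has determinant -3; R⁻¹ = [[1/3, 2/3, -1/3], [2, 2, -1], [-4/3, -5/3, 4/3]].
det D = 2; the adjugate gives D⁻¹ = [[1, 1/2], [-1, 0]].
R⁻¹Q = [[-8, -10], [-8, -8], [-10, -5]].
X = (R⁻¹Q)D⁻¹ = [[2, -4], [0, -4], [-5, -5]].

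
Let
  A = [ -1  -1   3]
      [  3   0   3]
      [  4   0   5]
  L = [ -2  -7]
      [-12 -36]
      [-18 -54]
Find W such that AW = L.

W = [[-2, -6], [-2, -5], [-2, -6]]

Since A multiplies W on the left, W = A⁻¹L.
det A = 3, so A⁻¹ = [[0, 5/3, -1], [-1, -17/3, 4], [0, -4/3, 1]].
W = A⁻¹L = [[0, 5/3, -1], [-1, -17/3, 4], [0, -4/3, 1]] · [[-2, -7], [-12, -36], [-18, -54]] = [[-2, -6], [-2, -5], [-2, -6]].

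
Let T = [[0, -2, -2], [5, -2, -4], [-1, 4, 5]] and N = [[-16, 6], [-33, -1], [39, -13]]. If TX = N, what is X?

X = [[-1, -3], [2, 1], [6, -4]]

T is on the left of X, so left-multiply by T⁻¹: X = T⁻¹N.
det T = 6, so T⁻¹ = [[1, 1/3, 2/3], [-7/2, -1/3, -5/3], [3, 1/3, 5/3]].
X = T⁻¹N = [[1, 1/3, 2/3], [-7/2, -1/3, -5/3], [3, 1/3, 5/3]] · [[-16, 6], [-33, -1], [39, -13]] = [[-1, -3], [2, 1], [6, -4]].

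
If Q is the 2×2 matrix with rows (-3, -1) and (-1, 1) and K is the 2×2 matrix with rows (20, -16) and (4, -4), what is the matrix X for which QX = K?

X = [[-6, 5], [-2, 1]]

Left-multiplying both sides by Q⁻¹ gives X = Q⁻¹K.
det Q = -4, so Q⁻¹ = [[-1/4, -1/4], [-1/4, 3/4]].
X = Q⁻¹K = [[-1/4, -1/4], [-1/4, 3/4]] · [[20, -16], [4, -4]] = [[-6, 5], [-2, 1]].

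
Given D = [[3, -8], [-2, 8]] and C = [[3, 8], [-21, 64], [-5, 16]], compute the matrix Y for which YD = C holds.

Right-multiplying both sides by D⁻¹ gives Y = CD⁻¹.
det D = 8; the adjugate gives D⁻¹ = [[1, 1], [1/4, 3/8]].
Y = CD⁻¹ = [[3, 8], [-21, 64], [-5, 16]] · [[1, 1], [1/4, 3/8]] = [[5, 6], [-5, 3], [-1, 1]].

Y = [[5, 6], [-5, 3], [-1, 1]]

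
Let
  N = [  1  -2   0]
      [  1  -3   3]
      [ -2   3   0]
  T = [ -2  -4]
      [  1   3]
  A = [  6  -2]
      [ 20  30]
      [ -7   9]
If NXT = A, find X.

Isolating X: multiply by N⁻¹ from the left and T⁻¹ from the right, so X = N⁻¹AT⁻¹.
det N = 3, so N⁻¹ = [[-3, 0, -2], [-2, 0, -1], [-1, 1/3, -1/3]].
det T = -2; the adjugate gives T⁻¹ = [[-3/2, -2], [1/2, 1]].
N⁻¹A = [[-4, -12], [-5, -5], [3, 9]].
X = (N⁻¹A)T⁻¹ = [[0, -4], [5, 5], [0, 3]].

X = [[0, -4], [5, 5], [0, 3]]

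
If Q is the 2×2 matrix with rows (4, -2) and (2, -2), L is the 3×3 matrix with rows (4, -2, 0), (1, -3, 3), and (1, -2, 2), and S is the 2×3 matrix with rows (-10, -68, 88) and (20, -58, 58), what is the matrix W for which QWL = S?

W = [[-5, 5, 0], [-5, -4, -1]]

W = Q⁻¹SL⁻¹ (apply Q⁻¹ on the left and L⁻¹ on the right).
Q has determinant -4; Q⁻¹ = [[1/2, -1/2], [1/2, -1]].
det L = -2, so L⁻¹ = [[0, -2, 3], [-1/2, -4, 6], [-1/2, -3, 5]].
Q⁻¹S = [[-15, -5, 15], [-25, 24, -14]].
W = (Q⁻¹S)L⁻¹ = [[-5, 5, 0], [-5, -4, -1]].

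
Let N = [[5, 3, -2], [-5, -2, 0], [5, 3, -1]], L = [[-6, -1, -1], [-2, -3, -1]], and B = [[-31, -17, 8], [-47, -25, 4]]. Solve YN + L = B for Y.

Y = [[-3, -1, -3], [-1, 5, -3]]

YN = B − L = [[-25, -16, 9], [-45, -22, 5]].
N is on the right of Y, so right-multiply by N⁻¹: Y = (B − L)N⁻¹.
det N = 5, so N⁻¹ = [[2/5, -3/5, -4/5], [-1, 1, 2], [-1, 0, 1]].
Y = (B − L)N⁻¹ = [[-3, -1, -3], [-1, 5, -3]].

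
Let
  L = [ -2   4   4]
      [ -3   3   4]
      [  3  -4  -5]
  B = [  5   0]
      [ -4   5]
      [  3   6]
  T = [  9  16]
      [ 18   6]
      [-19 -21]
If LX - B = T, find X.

LX = T + B = [[14, 16], [14, 11], [-16, -15]].
L is on the left of X, so left-multiply by L⁻¹: X = L⁻¹(T + B).
det L = -2, so L⁻¹ = [[-1/2, -2, -2], [3/2, 1, 2], [-3/2, -2, -3]].
X = L⁻¹(T + B) = [[-3, 0], [3, 5], [-1, -1]].

X = [[-3, 0], [3, 5], [-1, -1]]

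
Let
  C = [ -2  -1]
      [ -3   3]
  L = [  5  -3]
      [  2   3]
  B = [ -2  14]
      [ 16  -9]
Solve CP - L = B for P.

CP = B + L = [[3, 11], [18, -6]].
C is on the left of P, so left-multiply by C⁻¹: P = C⁻¹(B + L).
C has determinant -9; C⁻¹ = [[-1/3, -1/9], [-1/3, 2/9]].
P = C⁻¹(B + L) = [[-3, -3], [3, -5]].

P = [[-3, -3], [3, -5]]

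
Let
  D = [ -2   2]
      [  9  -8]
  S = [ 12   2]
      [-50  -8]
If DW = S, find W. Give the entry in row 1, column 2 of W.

Since D multiplies W on the left, W = D⁻¹S.
D has determinant -2; D⁻¹ = [[4, 1], [9/2, 1]].
W = D⁻¹S = [[4, 1], [9/2, 1]] · [[12, 2], [-50, -8]] = [[-2, 0], [4, 1]].

0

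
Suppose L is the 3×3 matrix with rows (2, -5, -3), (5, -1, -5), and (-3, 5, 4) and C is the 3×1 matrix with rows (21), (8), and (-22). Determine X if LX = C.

Since L multiplies X on the left, X = L⁻¹C.
det L = 1; the adjugate gives L⁻¹ = [[21, 5, 22], [-5, -1, -5], [22, 5, 23]].
X = L⁻¹C = [[21, 5, 22], [-5, -1, -5], [22, 5, 23]] · [[21], [8], [-22]] = [[-3], [-3], [-4]].

X = [[-3], [-3], [-4]]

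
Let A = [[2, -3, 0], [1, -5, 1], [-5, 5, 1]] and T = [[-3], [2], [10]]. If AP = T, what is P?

Since A multiplies P on the left, P = A⁻¹T.
det A = -2; the adjugate gives A⁻¹ = [[5, -3/2, 3/2], [3, -1, 1], [10, -5/2, 7/2]].
P = A⁻¹T = [[5, -3/2, 3/2], [3, -1, 1], [10, -5/2, 7/2]] · [[-3], [2], [10]] = [[-3], [-1], [0]].

P = [[-3], [-1], [0]]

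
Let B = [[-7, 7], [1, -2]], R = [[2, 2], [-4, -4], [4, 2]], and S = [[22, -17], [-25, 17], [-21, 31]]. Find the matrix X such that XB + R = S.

XB = S − R = [[20, -19], [-21, 21], [-25, 29]].
Since B sits to the right of X, X = (S − R)B⁻¹.
det B = 7, so B⁻¹ = [[-2/7, -1], [-1/7, -1]].
X = (S − R)B⁻¹ = [[-3, -1], [3, 0], [3, -4]].

X = [[-3, -1], [3, 0], [3, -4]]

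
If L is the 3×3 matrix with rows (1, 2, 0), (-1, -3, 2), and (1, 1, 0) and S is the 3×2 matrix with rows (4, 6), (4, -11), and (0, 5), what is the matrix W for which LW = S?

W = [[-4, 4], [4, 1], [6, -2]]

Since L multiplies W on the left, W = L⁻¹S.
det L = 2, so L⁻¹ = [[-1, 0, 2], [1, 0, -1], [1, 1/2, -1/2]].
W = L⁻¹S = [[-1, 0, 2], [1, 0, -1], [1, 1/2, -1/2]] · [[4, 6], [4, -11], [0, 5]] = [[-4, 4], [4, 1], [6, -2]].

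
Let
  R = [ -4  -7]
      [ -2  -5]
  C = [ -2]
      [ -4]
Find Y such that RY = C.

R is on the left of Y, so left-multiply by R⁻¹: Y = R⁻¹C.
R has determinant 6; R⁻¹ = [[-5/6, 7/6], [1/3, -2/3]].
Y = R⁻¹C = [[-5/6, 7/6], [1/3, -2/3]] · [[-2], [-4]] = [[-3], [2]].

Y = [[-3], [2]]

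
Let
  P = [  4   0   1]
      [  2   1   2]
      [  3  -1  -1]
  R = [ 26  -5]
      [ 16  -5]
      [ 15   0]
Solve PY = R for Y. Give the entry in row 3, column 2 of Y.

Since P multiplies Y on the left, Y = P⁻¹R.
P has determinant -1; P⁻¹ = [[-1, 1, 1], [-8, 7, 6], [5, -4, -4]].
Y = P⁻¹R = [[-1, 1, 1], [-8, 7, 6], [5, -4, -4]] · [[26, -5], [16, -5], [15, 0]] = [[5, 0], [-6, 5], [6, -5]].

-5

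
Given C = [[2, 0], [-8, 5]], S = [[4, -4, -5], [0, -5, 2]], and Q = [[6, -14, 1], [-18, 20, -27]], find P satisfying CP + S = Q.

CP = Q − S = [[2, -10, 6], [-18, 25, -29]].
Left-multiplying both sides by C⁻¹ gives P = C⁻¹(Q − S).
det C = 10, so C⁻¹ = [[1/2, 0], [4/5, 1/5]].
P = C⁻¹(Q − S) = [[1, -5, 3], [-2, -3, -1]].

P = [[1, -5, 3], [-2, -3, -1]]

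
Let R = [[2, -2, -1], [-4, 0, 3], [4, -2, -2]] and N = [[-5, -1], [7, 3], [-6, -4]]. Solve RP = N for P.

P = [[2, -3], [2, -1], [5, -3]]

Since R multiplies P on the left, P = R⁻¹N.
R has determinant -4; R⁻¹ = [[-3/2, 1/2, 3/2], [-1, 0, 1/2], [-2, 1, 2]].
P = R⁻¹N = [[-3/2, 1/2, 3/2], [-1, 0, 1/2], [-2, 1, 2]] · [[-5, -1], [7, 3], [-6, -4]] = [[2, -3], [2, -1], [5, -3]].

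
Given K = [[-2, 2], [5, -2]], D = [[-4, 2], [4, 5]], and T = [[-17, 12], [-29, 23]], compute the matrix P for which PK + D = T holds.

PK = T − D = [[-13, 10], [-33, 18]].
Since K sits to the right of P, P = (T − D)K⁻¹.
det K = -6; the adjugate gives K⁻¹ = [[1/3, 1/3], [5/6, 1/3]].
P = (T − D)K⁻¹ = [[4, -1], [4, -5]].

P = [[4, -1], [4, -5]]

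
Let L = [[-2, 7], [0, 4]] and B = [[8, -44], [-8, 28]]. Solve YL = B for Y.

L is on the right of Y, so right-multiply by L⁻¹: Y = BL⁻¹.
det L = -8, so L⁻¹ = [[-1/2, 7/8], [0, 1/4]].
Y = BL⁻¹ = [[8, -44], [-8, 28]] · [[-1/2, 7/8], [0, 1/4]] = [[-4, -4], [4, 0]].

Y = [[-4, -4], [4, 0]]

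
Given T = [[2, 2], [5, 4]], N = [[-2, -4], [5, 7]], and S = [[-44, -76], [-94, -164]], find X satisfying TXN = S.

X = [[3, 0], [3, -2]]

X = T⁻¹SN⁻¹ (apply T⁻¹ on the left and N⁻¹ on the right).
T has determinant -2; T⁻¹ = [[-2, 1], [5/2, -1]].
det N = 6; the adjugate gives N⁻¹ = [[7/6, 2/3], [-5/6, -1/3]].
T⁻¹S = [[-6, -12], [-16, -26]].
X = (T⁻¹S)N⁻¹ = [[3, 0], [3, -2]].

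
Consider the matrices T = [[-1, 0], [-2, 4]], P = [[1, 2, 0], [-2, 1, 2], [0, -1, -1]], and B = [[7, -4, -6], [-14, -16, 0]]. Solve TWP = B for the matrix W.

W = T⁻¹BP⁻¹ (apply T⁻¹ on the left and P⁻¹ on the right).
det T = -4; the adjugate gives T⁻¹ = [[-1, 0], [-1/2, 1/4]].
det P = -3; the adjugate gives P⁻¹ = [[-1/3, -2/3, -4/3], [2/3, 1/3, 2/3], [-2/3, -1/3, -5/3]].
T⁻¹B = [[-7, 4, 6], [-7, -2, 3]].
W = (T⁻¹B)P⁻¹ = [[1, 4, 2], [-1, 3, 3]].

W = [[1, 4, 2], [-1, 3, 3]]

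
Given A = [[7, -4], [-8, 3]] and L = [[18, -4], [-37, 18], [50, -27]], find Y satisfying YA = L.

Since A sits to the right of Y, Y = LA⁻¹.
det A = -11; the adjugate gives A⁻¹ = [[-3/11, -4/11], [-8/11, -7/11]].
Y = LA⁻¹ = [[18, -4], [-37, 18], [50, -27]] · [[-3/11, -4/11], [-8/11, -7/11]] = [[-2, -4], [-3, 2], [6, -1]].

Y = [[-2, -4], [-3, 2], [6, -1]]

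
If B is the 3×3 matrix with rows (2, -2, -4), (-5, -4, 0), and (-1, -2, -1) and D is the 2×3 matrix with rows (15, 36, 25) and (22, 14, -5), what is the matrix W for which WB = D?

W = [[-5, -4, -5], [2, -3, -3]]

Right-multiplying both sides by B⁻¹ gives W = DB⁻¹.
det B = -6, so B⁻¹ = [[-2/3, -1, 8/3], [5/6, 1, -10/3], [-1, -1, 3]].
W = DB⁻¹ = [[15, 36, 25], [22, 14, -5]] · [[-2/3, -1, 8/3], [5/6, 1, -10/3], [-1, -1, 3]] = [[-5, -4, -5], [2, -3, -3]].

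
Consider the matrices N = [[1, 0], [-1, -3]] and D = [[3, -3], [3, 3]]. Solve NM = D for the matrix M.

Since N multiplies M on the left, M = N⁻¹D.
det N = -3; the adjugate gives N⁻¹ = [[1, 0], [-1/3, -1/3]].
M = N⁻¹D = [[1, 0], [-1/3, -1/3]] · [[3, -3], [3, 3]] = [[3, -3], [-2, 0]].

M = [[3, -3], [-2, 0]]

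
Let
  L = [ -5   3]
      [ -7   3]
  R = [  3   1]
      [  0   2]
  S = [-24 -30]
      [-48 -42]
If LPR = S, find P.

Left-multiply by L⁻¹ and right-multiply by R⁻¹: P = L⁻¹SR⁻¹.
det L = 6, so L⁻¹ = [[1/2, -1/2], [7/6, -5/6]].
R has determinant 6; R⁻¹ = [[1/3, -1/6], [0, 1/2]].
L⁻¹S = [[12, 6], [12, 0]].
P = (L⁻¹S)R⁻¹ = [[4, 1], [4, -2]].

P = [[4, 1], [4, -2]]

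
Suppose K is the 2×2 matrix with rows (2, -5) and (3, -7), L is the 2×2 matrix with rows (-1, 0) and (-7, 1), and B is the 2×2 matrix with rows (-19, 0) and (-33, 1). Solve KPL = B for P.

P = [[-3, 5], [-5, 2]]

Left-multiply by K⁻¹ and right-multiply by L⁻¹: P = K⁻¹BL⁻¹.
det K = 1; the adjugate gives K⁻¹ = [[-7, 5], [-3, 2]].
L has determinant -1; L⁻¹ = [[-1, 0], [-7, 1]].
K⁻¹B = [[-32, 5], [-9, 2]].
P = (K⁻¹B)L⁻¹ = [[-3, 5], [-5, 2]].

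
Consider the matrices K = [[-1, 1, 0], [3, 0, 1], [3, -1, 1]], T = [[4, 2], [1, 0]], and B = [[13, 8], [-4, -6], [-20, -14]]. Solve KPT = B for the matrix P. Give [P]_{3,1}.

-3

Isolating P: multiply by K⁻¹ from the left and T⁻¹ from the right, so P = K⁻¹BT⁻¹.
det K = -1, so K⁻¹ = [[-1, 1, -1], [0, 1, -1], [3, -2, 3]].
T has determinant -2; T⁻¹ = [[0, 1], [1/2, -2]].
K⁻¹B = [[3, 0], [16, 8], [-13, -6]].
P = (K⁻¹B)T⁻¹ = [[0, 3], [4, 0], [-3, -1]].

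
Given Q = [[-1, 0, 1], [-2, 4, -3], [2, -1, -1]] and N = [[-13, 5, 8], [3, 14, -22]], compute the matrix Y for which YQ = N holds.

Since Q sits to the right of Y, Y = NQ⁻¹.
det Q = 1, so Q⁻¹ = [[-7, -1, -4], [-8, -1, -5], [-6, -1, -4]].
Y = NQ⁻¹ = [[-13, 5, 8], [3, 14, -22]] · [[-7, -1, -4], [-8, -1, -5], [-6, -1, -4]] = [[3, 0, -5], [-1, 5, 6]].

Y = [[3, 0, -5], [-1, 5, 6]]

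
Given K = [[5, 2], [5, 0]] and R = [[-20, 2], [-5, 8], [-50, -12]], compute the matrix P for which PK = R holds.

P = [[1, -5], [4, -5], [-6, -4]]

K is on the right of P, so right-multiply by K⁻¹: P = RK⁻¹.
det K = -10, so K⁻¹ = [[0, 1/5], [1/2, -1/2]].
P = RK⁻¹ = [[-20, 2], [-5, 8], [-50, -12]] · [[0, 1/5], [1/2, -1/2]] = [[1, -5], [4, -5], [-6, -4]].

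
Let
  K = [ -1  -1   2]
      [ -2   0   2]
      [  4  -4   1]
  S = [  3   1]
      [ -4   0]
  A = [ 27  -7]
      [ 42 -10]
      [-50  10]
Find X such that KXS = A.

Isolating X: multiply by K⁻¹ from the left and S⁻¹ from the right, so X = K⁻¹AS⁻¹.
K has determinant -2; K⁻¹ = [[-4, 7/2, 1], [-5, 9/2, 1], [-4, 4, 1]].
det S = 4, so S⁻¹ = [[0, -1/4], [1, 3/4]].
K⁻¹A = [[-11, 3], [4, 0], [10, -2]].
X = (K⁻¹A)S⁻¹ = [[3, 5], [0, -1], [-2, -4]].

X = [[3, 5], [0, -1], [-2, -4]]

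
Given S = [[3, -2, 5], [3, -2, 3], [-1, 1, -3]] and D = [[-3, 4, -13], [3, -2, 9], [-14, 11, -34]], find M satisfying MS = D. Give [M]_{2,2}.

-2

S is on the right of M, so right-multiply by S⁻¹: M = DS⁻¹.
det S = 2; the adjugate gives S⁻¹ = [[3/2, -1/2, 2], [3, -2, 3], [1/2, -1/2, 0]].
M = DS⁻¹ = [[-3, 4, -13], [3, -2, 9], [-14, 11, -34]] · [[3/2, -1/2, 2], [3, -2, 3], [1/2, -1/2, 0]] = [[1, 0, 6], [3, -2, 0], [-5, 2, 5]].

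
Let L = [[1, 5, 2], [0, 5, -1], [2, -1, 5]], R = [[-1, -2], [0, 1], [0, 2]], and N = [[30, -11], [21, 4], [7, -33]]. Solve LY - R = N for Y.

LY = N + R = [[29, -13], [21, 5], [7, -31]].
Left-multiplying both sides by L⁻¹ gives Y = L⁻¹(N + R).
det L = -6, so L⁻¹ = [[-4, 9/2, 5/2], [1/3, -1/6, -1/6], [5/3, -11/6, -5/6]].
Y = L⁻¹(N + R) = [[-4, -3], [5, 0], [4, -5]].

Y = [[-4, -3], [5, 0], [4, -5]]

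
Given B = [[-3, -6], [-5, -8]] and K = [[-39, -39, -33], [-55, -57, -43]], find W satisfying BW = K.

W = [[3, 5, -1], [5, 4, 6]]

Left-multiplying both sides by B⁻¹ gives W = B⁻¹K.
det B = -6; the adjugate gives B⁻¹ = [[4/3, -1], [-5/6, 1/2]].
W = B⁻¹K = [[4/3, -1], [-5/6, 1/2]] · [[-39, -39, -33], [-55, -57, -43]] = [[3, 5, -1], [5, 4, 6]].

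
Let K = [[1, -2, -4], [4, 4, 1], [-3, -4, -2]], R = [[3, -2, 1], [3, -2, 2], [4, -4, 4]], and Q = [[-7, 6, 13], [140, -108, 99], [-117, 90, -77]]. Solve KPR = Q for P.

P = K⁻¹QR⁻¹ (apply K⁻¹ on the left and R⁻¹ on the right).
det K = 2, so K⁻¹ = [[-2, 6, 7], [5/2, -7, -17/2], [-2, 5, 6]].
det R = 4, so R⁻¹ = [[0, 1, -1/2], [-1, 2, -3/4], [-1, 1, 0]].
K⁻¹Q = [[35, -30, 29], [-3, 6, -6], [12, -12, 7]].
P = (K⁻¹Q)R⁻¹ = [[1, 4, 5], [0, 3, -3], [5, -5, 3]].

P = [[1, 4, 5], [0, 3, -3], [5, -5, 3]]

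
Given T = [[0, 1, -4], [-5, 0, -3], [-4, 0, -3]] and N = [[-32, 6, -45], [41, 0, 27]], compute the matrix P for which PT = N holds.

P = [[6, 4, 3], [0, -5, -4]]

Right-multiplying both sides by T⁻¹ gives P = NT⁻¹.
det T = -3; the adjugate gives T⁻¹ = [[0, -1, 1], [1, 16/3, -20/3], [0, 4/3, -5/3]].
P = NT⁻¹ = [[-32, 6, -45], [41, 0, 27]] · [[0, -1, 1], [1, 16/3, -20/3], [0, 4/3, -5/3]] = [[6, 4, 3], [0, -5, -4]].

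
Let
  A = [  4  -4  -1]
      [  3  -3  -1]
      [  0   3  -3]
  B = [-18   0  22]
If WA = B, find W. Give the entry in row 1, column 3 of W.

Right-multiplying both sides by A⁻¹ gives W = BA⁻¹.
det A = 3; the adjugate gives A⁻¹ = [[4, -5, 1/3], [3, -4, 1/3], [3, -4, 0]].
W = BA⁻¹ = [[-18, 0, 22]] · [[4, -5, 1/3], [3, -4, 1/3], [3, -4, 0]] = [[-6, 2, -6]].

-6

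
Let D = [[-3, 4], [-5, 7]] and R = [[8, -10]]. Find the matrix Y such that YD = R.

Y = [[-6, 2]]

D is on the right of Y, so right-multiply by D⁻¹: Y = RD⁻¹.
det D = -1; the adjugate gives D⁻¹ = [[-7, 4], [-5, 3]].
Y = RD⁻¹ = [[8, -10]] · [[-7, 4], [-5, 3]] = [[-6, 2]].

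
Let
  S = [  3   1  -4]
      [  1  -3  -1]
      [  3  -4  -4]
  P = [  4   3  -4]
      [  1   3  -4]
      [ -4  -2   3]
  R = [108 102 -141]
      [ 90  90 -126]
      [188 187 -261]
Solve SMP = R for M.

M = S⁻¹RP⁻¹ (apply S⁻¹ on the left and P⁻¹ on the right).
det S = 5, so S⁻¹ = [[8/5, 4, -13/5], [1/5, 0, -1/5], [1, 3, -2]].
det P = 3, so P⁻¹ = [[1/3, -1/3, 0], [13/3, -4/3, 4], [10/3, -4/3, 3]].
S⁻¹R = [[44, 37, -51], [-16, -17, 24], [2, -2, 3]].
M = (S⁻¹R)P⁻¹ = [[5, 4, -5], [1, -4, 4], [2, -2, 1]].

M = [[5, 4, -5], [1, -4, 4], [2, -2, 1]]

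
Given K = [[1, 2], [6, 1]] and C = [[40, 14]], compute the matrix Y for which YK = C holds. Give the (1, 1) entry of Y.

4

Since K sits to the right of Y, Y = CK⁻¹.
det K = -11; the adjugate gives K⁻¹ = [[-1/11, 2/11], [6/11, -1/11]].
Y = CK⁻¹ = [[40, 14]] · [[-1/11, 2/11], [6/11, -1/11]] = [[4, 6]].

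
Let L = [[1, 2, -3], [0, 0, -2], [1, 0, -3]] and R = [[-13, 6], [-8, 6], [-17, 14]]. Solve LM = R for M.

M = [[-5, 5], [2, -4], [4, -3]]

Left-multiplying both sides by L⁻¹ gives M = L⁻¹R.
det L = -4, so L⁻¹ = [[0, -3/2, 1], [1/2, 0, -1/2], [0, -1/2, 0]].
M = L⁻¹R = [[0, -3/2, 1], [1/2, 0, -1/2], [0, -1/2, 0]] · [[-13, 6], [-8, 6], [-17, 14]] = [[-5, 5], [2, -4], [4, -3]].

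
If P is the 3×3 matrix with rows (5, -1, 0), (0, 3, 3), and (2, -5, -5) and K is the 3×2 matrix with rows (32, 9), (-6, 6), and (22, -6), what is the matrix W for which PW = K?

W = [[6, 2], [-2, 1], [0, 1]]

P is on the left of W, so left-multiply by P⁻¹: W = P⁻¹K.
P has determinant -6; P⁻¹ = [[0, 5/6, 1/2], [-1, 25/6, 5/2], [1, -23/6, -5/2]].
W = P⁻¹K = [[0, 5/6, 1/2], [-1, 25/6, 5/2], [1, -23/6, -5/2]] · [[32, 9], [-6, 6], [22, -6]] = [[6, 2], [-2, 1], [0, 1]].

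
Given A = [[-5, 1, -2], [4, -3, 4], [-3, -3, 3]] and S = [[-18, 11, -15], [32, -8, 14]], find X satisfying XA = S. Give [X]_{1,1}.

Since A sits to the right of X, X = SA⁻¹.
A has determinant 3; A⁻¹ = [[1, 1, -2/3], [-8, -7, 4], [-7, -6, 11/3]].
X = SA⁻¹ = [[-18, 11, -15], [32, -8, 14]] · [[1, 1, -2/3], [-8, -7, 4], [-7, -6, 11/3]] = [[-1, -5, 1], [-2, 4, -2]].

-1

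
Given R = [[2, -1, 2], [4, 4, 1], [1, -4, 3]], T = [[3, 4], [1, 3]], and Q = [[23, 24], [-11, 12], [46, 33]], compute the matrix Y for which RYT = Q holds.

Y = [[0, 3], [-3, 2], [3, -4]]

Isolating Y: multiply by R⁻¹ from the left and T⁻¹ from the right, so Y = R⁻¹QT⁻¹.
det R = 3, so R⁻¹ = [[16/3, -5/3, -3], [-11/3, 4/3, 2], [-20/3, 7/3, 4]].
T has determinant 5; T⁻¹ = [[3/5, -4/5], [-1/5, 3/5]].
R⁻¹Q = [[3, 9], [-7, -6], [5, 0]].
Y = (R⁻¹Q)T⁻¹ = [[0, 3], [-3, 2], [3, -4]].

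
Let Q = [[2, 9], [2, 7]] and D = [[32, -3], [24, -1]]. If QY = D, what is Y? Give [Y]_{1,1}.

Since Q multiplies Y on the left, Y = Q⁻¹D.
det Q = -4; the adjugate gives Q⁻¹ = [[-7/4, 9/4], [1/2, -1/2]].
Y = Q⁻¹D = [[-7/4, 9/4], [1/2, -1/2]] · [[32, -3], [24, -1]] = [[-2, 3], [4, -1]].

-2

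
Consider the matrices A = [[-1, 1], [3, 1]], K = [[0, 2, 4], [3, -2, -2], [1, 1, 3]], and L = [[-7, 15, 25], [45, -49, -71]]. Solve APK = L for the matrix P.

P = A⁻¹LK⁻¹ (apply A⁻¹ on the left and K⁻¹ on the right).
det A = -4; the adjugate gives A⁻¹ = [[-1/4, 1/4], [3/4, 1/4]].
det K = -2, so K⁻¹ = [[2, 1, -2], [11/2, 2, -6], [-5/2, -1, 3]].
A⁻¹L = [[13, -16, -24], [6, -1, 1]].
P = (A⁻¹L)K⁻¹ = [[-2, 5, -2], [4, 3, -3]].

P = [[-2, 5, -2], [4, 3, -3]]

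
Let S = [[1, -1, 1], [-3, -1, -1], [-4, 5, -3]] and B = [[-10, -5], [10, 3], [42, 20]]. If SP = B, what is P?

P = [[-4, -1], [4, 2], [-2, -2]]

S is on the left of P, so left-multiply by S⁻¹: P = S⁻¹B.
det S = -6; the adjugate gives S⁻¹ = [[-4/3, -1/3, -1/3], [5/6, -1/6, 1/3], [19/6, 1/6, 2/3]].
P = S⁻¹B = [[-4/3, -1/3, -1/3], [5/6, -1/6, 1/3], [19/6, 1/6, 2/3]] · [[-10, -5], [10, 3], [42, 20]] = [[-4, -1], [4, 2], [-2, -2]].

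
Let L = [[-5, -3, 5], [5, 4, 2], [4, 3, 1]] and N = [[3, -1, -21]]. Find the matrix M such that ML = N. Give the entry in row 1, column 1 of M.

-3

Since L sits to the right of M, M = NL⁻¹.
L has determinant -4; L⁻¹ = [[1/2, -9/2, 13/2], [-3/4, 25/4, -35/4], [1/4, -3/4, 5/4]].
M = NL⁻¹ = [[3, -1, -21]] · [[1/2, -9/2, 13/2], [-3/4, 25/4, -35/4], [1/4, -3/4, 5/4]] = [[-3, -4, 2]].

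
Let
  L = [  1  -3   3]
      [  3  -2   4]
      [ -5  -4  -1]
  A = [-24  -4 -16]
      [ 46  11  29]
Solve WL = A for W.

W = [[-4, 0, 4], [1, 5, -6]]

Right-multiplying both sides by L⁻¹ gives W = AL⁻¹.
det L = 3, so L⁻¹ = [[6, -5, -2], [-17/3, 14/3, 5/3], [-22/3, 19/3, 7/3]].
W = AL⁻¹ = [[-24, -4, -16], [46, 11, 29]] · [[6, -5, -2], [-17/3, 14/3, 5/3], [-22/3, 19/3, 7/3]] = [[-4, 0, 4], [1, 5, -6]].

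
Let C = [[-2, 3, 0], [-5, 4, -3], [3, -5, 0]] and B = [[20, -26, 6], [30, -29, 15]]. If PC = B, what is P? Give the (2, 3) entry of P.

Since C sits to the right of P, P = BC⁻¹.
det C = 3; the adjugate gives C⁻¹ = [[-5, 0, -3], [-3, 0, -2], [13/3, -1/3, 7/3]].
P = BC⁻¹ = [[20, -26, 6], [30, -29, 15]] · [[-5, 0, -3], [-3, 0, -2], [13/3, -1/3, 7/3]] = [[4, -2, 6], [2, -5, 3]].

3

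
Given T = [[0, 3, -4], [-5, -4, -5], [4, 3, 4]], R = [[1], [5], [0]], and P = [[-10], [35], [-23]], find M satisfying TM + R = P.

M = [[-1], [-5], [-1]]

TM = P − R = [[-11], [30], [-23]].
Left-multiplying both sides by T⁻¹ gives M = T⁻¹(P − R).
T has determinant -4; T⁻¹ = [[1/4, 6, 31/4], [0, -4, -5], [-1/4, -3, -15/4]].
M = T⁻¹(P − R) = [[-1], [-5], [-1]].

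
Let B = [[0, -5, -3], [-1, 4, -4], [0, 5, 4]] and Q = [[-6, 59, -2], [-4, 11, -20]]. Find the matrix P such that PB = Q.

P = [[-6, 6, 1], [0, 4, -1]]

B is on the right of P, so right-multiply by B⁻¹: P = QB⁻¹.
det B = -5, so B⁻¹ = [[-36/5, -1, -32/5], [-4/5, 0, -3/5], [1, 0, 1]].
P = QB⁻¹ = [[-6, 59, -2], [-4, 11, -20]] · [[-36/5, -1, -32/5], [-4/5, 0, -3/5], [1, 0, 1]] = [[-6, 6, 1], [0, 4, -1]].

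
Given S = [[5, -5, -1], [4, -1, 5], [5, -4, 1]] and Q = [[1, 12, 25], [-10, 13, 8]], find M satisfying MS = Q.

M = [[-4, 4, 1], [-5, 0, 3]]

Since S sits to the right of M, M = QS⁻¹.
S has determinant 1; S⁻¹ = [[19, 9, -26], [21, 10, -29], [-11, -5, 15]].
M = QS⁻¹ = [[1, 12, 25], [-10, 13, 8]] · [[19, 9, -26], [21, 10, -29], [-11, -5, 15]] = [[-4, 4, 1], [-5, 0, 3]].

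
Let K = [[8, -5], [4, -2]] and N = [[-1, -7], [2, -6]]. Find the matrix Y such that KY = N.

Left-multiplying both sides by K⁻¹ gives Y = K⁻¹N.
det K = 4, so K⁻¹ = [[-1/2, 5/4], [-1, 2]].
Y = K⁻¹N = [[-1/2, 5/4], [-1, 2]] · [[-1, -7], [2, -6]] = [[3, -4], [5, -5]].

Y = [[3, -4], [5, -5]]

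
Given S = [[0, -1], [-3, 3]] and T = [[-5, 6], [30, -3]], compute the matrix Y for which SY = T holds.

Since S multiplies Y on the left, Y = S⁻¹T.
S has determinant -3; S⁻¹ = [[-1, -1/3], [-1, 0]].
Y = S⁻¹T = [[-1, -1/3], [-1, 0]] · [[-5, 6], [30, -3]] = [[-5, -5], [5, -6]].

Y = [[-5, -5], [5, -6]]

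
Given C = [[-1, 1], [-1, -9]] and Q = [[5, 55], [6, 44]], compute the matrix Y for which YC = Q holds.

C is on the right of Y, so right-multiply by C⁻¹: Y = QC⁻¹.
C has determinant 10; C⁻¹ = [[-9/10, -1/10], [1/10, -1/10]].
Y = QC⁻¹ = [[5, 55], [6, 44]] · [[-9/10, -1/10], [1/10, -1/10]] = [[1, -6], [-1, -5]].

Y = [[1, -6], [-1, -5]]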